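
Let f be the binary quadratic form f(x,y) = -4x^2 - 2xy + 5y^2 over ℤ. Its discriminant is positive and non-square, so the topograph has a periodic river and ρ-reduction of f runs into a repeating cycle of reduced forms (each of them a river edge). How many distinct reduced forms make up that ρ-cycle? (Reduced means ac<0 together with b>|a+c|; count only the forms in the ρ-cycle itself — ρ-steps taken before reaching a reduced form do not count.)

D = 84, ⌊√D⌋ = 9
descent: ρ → (5,2,-4)  [lands on river]
river: ρ → (-4,6,3)
river: ρ → (3,6,-4)
river: ρ → (-4,2,5)
river: ρ → (5,8,-1)
river: ρ → (-1,8,5)
ρ-cycle length = 6 (tail of 1 descent step not counted)

6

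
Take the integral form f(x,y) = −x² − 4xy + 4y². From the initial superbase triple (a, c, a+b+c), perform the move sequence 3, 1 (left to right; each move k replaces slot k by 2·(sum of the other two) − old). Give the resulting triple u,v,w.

start (-1,4,-1) = (f(1,0),f(0,1),f(1,1))
replace slot 3: 2·((-1)+4) − (-1) = 7 → (-1,4,7)
replace slot 1: 2·(4+7) − (-1) = 23 → (23,4,7)

23,4,7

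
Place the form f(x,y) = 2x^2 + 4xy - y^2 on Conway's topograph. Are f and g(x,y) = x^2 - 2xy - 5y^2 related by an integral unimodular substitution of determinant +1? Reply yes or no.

D₁ = 24, D₂ = 24
river cycle of f (length 2): (-1, 4, 2), (2, 4, -1)
river cycle of g (length 2): (1, 4, -2), (-2, 4, 1)
cycles differ ⇒ inequivalent

no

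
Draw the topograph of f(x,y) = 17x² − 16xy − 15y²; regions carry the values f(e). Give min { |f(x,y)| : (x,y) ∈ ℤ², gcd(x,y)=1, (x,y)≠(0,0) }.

descent: ρ → (-15,16,17)  [lands on river]
river: ρ → (17,18,-14)
river: ρ → (-14,10,21)
river: ρ → (21,32,-3)
river: ρ → (-3,34,10)
river: ρ → (10,26,-15)
river: ρ → (-15,34,2)
river: ρ → (2,34,-15)
river: ρ → (-15,26,10)
river: ρ → (10,34,-3)
river: ρ → (-3,32,21)
river: ρ → (21,10,-14)
river: ρ → (-14,18,17)
river: ρ → (17,16,-15)
river: ρ → (-15,14,18)
river: ρ → (18,22,-11)
river: ρ → (-11,22,18)
river: ρ → (18,14,-15)
closes: descent 1, river 18
min |a| on river = 2

2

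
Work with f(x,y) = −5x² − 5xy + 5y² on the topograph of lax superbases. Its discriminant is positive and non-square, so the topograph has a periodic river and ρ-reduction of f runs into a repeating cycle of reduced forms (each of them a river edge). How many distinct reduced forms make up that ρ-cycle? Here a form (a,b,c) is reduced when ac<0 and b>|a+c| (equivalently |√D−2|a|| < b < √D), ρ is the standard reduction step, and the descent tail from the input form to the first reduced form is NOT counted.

D = 125, ⌊√D⌋ = 11
descent: ρ → (5,5,-5)  [lands on river]
river: ρ → (-5,5,5)
ρ-cycle length = 2 (tail of 1 descent step not counted)

2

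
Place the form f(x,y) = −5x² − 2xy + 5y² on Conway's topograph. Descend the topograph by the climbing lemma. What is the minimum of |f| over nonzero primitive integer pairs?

descent: ρ → (5,2,-5)  [lands on river]
river: ρ → (-5,8,2)
river: ρ → (2,8,-5)
river: ρ → (-5,2,5)
river: ρ → (5,8,-2)
river: ρ → (-2,8,5)
closes: descent 1, river 6
min |a| on river = 2

2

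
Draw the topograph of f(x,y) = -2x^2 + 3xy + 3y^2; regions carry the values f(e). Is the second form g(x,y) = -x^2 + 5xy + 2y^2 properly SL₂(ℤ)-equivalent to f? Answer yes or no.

D₁ = 33, D₂ = 33
river cycle of f (length 4): (3, 3, -2), (-2, 5, 1), (1, 5, -2), (-2, 3, 3)
river cycle of g (length 4): (2, 3, -3), (-3, 3, 2), (2, 5, -1), (-1, 5, 2)
cycles differ ⇒ inequivalent

no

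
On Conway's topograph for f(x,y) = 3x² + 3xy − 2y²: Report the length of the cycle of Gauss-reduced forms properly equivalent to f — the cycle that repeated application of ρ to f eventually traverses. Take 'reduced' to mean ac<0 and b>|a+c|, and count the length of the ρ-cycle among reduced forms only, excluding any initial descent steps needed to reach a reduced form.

D = 33, ⌊√D⌋ = 5
river: ρ → (-2,5,1)
river: ρ → (1,5,-2)
river: ρ → (-2,3,3)
river: ρ → (3,3,-2)
ρ-cycle length = 4 (tail of 0 descent steps not counted)

4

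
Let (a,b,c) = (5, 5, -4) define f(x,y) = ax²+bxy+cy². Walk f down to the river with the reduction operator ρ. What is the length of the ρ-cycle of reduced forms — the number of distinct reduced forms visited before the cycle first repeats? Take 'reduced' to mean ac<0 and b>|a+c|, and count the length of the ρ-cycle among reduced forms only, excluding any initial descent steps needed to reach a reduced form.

D = 105, ⌊√D⌋ = 10
river: ρ → (-4,3,6)
river: ρ → (6,9,-1)
river: ρ → (-1,9,6)
river: ρ → (6,3,-4)
river: ρ → (-4,5,5)
river: ρ → (5,5,-4)
ρ-cycle length = 6 (tail of 0 descent steps not counted)

6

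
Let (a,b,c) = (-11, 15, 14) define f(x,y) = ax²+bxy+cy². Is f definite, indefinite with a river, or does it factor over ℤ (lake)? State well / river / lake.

D = b²−4ac = 15² − 4·(-11)·14 = 841
D = 29² is a perfect square ⇒ form factors over ℤ ⇒ lakes

lake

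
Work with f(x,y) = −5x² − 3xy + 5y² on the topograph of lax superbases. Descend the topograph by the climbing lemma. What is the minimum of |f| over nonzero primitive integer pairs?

descent: ρ → (5,3,-5)  [lands on river]
river: ρ → (-5,7,3)
river: ρ → (3,5,-7)
river: ρ → (-7,9,1)
river: ρ → (1,9,-7)
river: ρ → (-7,5,3)
river: ρ → (3,7,-5)
river: ρ → (-5,3,5)
river: ρ → (5,7,-3)
river: ρ → (-3,5,7)
river: ρ → (7,9,-1)
river: ρ → (-1,9,7)
river: ρ → (7,5,-3)
river: ρ → (-3,7,5)
closes: descent 1, river 14
min |a| on river = 1

1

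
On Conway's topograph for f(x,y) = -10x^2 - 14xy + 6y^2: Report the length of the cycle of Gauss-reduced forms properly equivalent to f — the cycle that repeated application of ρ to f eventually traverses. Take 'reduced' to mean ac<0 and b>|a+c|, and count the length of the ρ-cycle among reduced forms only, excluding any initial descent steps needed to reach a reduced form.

D = 436, ⌊√D⌋ = 20
descent: ρ → (6,14,-10)  [lands on river]
river: ρ → (-10,6,10)
river: ρ → (10,14,-6)
river: ρ → (-6,10,14)
river: ρ → (14,18,-2)
river: ρ → (-2,18,14)
river: ρ → (14,10,-6)
river: ρ → (-6,14,10)
river: ρ → (10,6,-10)
river: ρ → (-10,14,6)
river: ρ → (6,10,-14)
river: ρ → (-14,18,2)
river: ρ → (2,18,-14)
river: ρ → (-14,10,6)
ρ-cycle length = 14 (tail of 1 descent step not counted)

14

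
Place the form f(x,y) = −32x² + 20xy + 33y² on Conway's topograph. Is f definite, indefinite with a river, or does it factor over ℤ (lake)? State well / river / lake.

D = b²−4ac = 20² − 4·(-32)·33 = 4624
D = 68² is a perfect square ⇒ form factors over ℤ ⇒ lakes

lake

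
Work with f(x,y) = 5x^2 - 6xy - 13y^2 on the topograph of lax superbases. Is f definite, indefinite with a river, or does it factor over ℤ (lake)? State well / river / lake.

D = b²−4ac = (-6)² − 4·5·(-13) = 296
D > 0 non-square ⇒ indefinite ⇒ periodic river

river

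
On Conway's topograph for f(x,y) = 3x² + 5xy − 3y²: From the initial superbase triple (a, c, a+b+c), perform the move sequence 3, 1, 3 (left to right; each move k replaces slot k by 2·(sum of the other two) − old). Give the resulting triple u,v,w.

start (3,-3,5) = (f(1,0),f(0,1),f(1,1))
replace slot 3: 2·(3+(-3)) − 5 = -5 → (3,-3,-5)
replace slot 1: 2·((-3)+(-5)) − 3 = -19 → (-19,-3,-5)
replace slot 3: 2·((-19)+(-3)) − (-5) = -39 → (-19,-3,-39)

-19,-3,-39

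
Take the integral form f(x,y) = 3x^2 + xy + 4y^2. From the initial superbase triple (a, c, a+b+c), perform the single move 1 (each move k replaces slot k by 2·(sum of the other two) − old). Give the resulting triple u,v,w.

start (3,4,8) = (f(1,0),f(0,1),f(1,1))
replace slot 1: 2·(4+8) − 3 = 21 → (21,4,8)

21,4,8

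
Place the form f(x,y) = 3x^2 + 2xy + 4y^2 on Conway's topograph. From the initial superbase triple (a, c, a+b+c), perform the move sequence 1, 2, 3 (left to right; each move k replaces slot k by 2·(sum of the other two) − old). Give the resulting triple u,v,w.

start (3,4,9) = (f(1,0),f(0,1),f(1,1))
replace slot 1: 2·(4+9) − 3 = 23 → (23,4,9)
replace slot 2: 2·(23+9) − 4 = 60 → (23,60,9)
replace slot 3: 2·(23+60) − 9 = 157 → (23,60,157)

23,60,157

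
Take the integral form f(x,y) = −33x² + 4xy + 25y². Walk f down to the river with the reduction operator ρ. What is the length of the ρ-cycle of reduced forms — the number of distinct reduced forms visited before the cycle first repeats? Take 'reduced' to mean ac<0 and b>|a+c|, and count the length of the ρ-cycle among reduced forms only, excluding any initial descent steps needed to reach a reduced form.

D = 3316, ⌊√D⌋ = 57
descent: ρ → (25,46,-12)  [lands on river]
river: ρ → (-12,50,17)
river: ρ → (17,52,-9)
river: ρ → (-9,56,5)
river: ρ → (5,54,-20)
river: ρ → (-20,26,33)
river: ρ → (33,40,-13)
river: ρ → (-13,38,36)
river: ρ → (36,34,-15)
river: ρ → (-15,56,3)
river: ρ → (3,52,-51)
river: ρ → (-51,50,4)
river: ρ → (4,54,-25)
river: ρ → (-25,46,12)
river: ρ → (12,50,-17)
river: ρ → (-17,52,9)
river: ρ → (9,56,-5)
river: ρ → (-5,54,20)
river: ρ → (20,26,-33)
river: ρ → (-33,40,13)
river: ρ → (13,38,-36)
river: ρ → (-36,34,15)
river: ρ → (15,56,-3)
river: ρ → (-3,52,51)
river: ρ → (51,50,-4)
river: ρ → (-4,54,25)
ρ-cycle length = 26 (tail of 1 descent step not counted)

26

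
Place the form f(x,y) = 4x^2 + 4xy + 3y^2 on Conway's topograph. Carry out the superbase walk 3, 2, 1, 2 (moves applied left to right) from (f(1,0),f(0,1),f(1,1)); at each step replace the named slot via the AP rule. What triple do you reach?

start (4,3,11) = (f(1,0),f(0,1),f(1,1))
replace slot 3: 2·(4+3) − 11 = 3 → (4,3,3)
replace slot 2: 2·(4+3) − 3 = 11 → (4,11,3)
replace slot 1: 2·(11+3) − 4 = 24 → (24,11,3)
replace slot 2: 2·(24+3) − 11 = 43 → (24,43,3)

24,43,3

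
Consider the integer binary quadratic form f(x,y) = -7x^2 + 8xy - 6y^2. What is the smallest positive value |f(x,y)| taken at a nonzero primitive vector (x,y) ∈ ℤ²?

translate: b→6 (≡-8 mod 14), so (7,-8,6)→(7,6,5)
flip: (7,6,5)→(5,-6,7)
translate: b→4 (≡-6 mod 10), so (5,-6,7)→(5,4,6)
reduced (well bottom): (5,4,6) with a≤c, −a<b≤a
well minimum |f| = |-5| = 5 (negative-definite)

5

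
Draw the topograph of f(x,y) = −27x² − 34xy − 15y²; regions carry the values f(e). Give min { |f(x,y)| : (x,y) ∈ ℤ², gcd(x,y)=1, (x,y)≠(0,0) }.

translate: b→-20 (≡34 mod 54), so (27,34,15)→(27,-20,8)
flip: (27,-20,8)→(8,20,27)
translate: b→4 (≡20 mod 16), so (8,20,27)→(8,4,15)
reduced (well bottom): (8,4,15) with a≤c, −a<b≤a
well minimum |f| = |-8| = 8 (negative-definite)

8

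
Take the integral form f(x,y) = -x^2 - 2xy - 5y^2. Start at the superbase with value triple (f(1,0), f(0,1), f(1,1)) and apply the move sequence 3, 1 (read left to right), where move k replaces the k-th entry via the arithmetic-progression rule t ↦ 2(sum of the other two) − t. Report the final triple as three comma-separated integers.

start (-1,-5,-8) = (f(1,0),f(0,1),f(1,1))
replace slot 3: 2·((-1)+(-5)) − (-8) = -4 → (-1,-5,-4)
replace slot 1: 2·((-5)+(-4)) − (-1) = -17 → (-17,-5,-4)

-17,-5,-4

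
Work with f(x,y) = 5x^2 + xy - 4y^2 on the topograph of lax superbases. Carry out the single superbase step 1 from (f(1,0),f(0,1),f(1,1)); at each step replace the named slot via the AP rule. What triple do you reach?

start (5,-4,2) = (f(1,0),f(0,1),f(1,1))
replace slot 1: 2·((-4)+2) − 5 = -9 → (-9,-4,2)

-9,-4,2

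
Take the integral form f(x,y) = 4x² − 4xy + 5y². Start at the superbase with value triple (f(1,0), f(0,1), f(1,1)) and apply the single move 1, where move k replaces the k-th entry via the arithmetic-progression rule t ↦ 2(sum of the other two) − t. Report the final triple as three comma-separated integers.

start (4,5,5) = (f(1,0),f(0,1),f(1,1))
replace slot 1: 2·(5+5) − 4 = 16 → (16,5,5)

16,5,5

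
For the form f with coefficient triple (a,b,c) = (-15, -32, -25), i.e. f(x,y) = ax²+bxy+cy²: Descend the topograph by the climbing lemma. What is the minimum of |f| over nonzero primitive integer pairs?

translate: b→2 (≡32 mod 30), so (15,32,25)→(15,2,8)
flip: (15,2,8)→(8,-2,15)
reduced (well bottom): (8,-2,15) with a≤c, −a<b≤a
well minimum |f| = |-8| = 8 (negative-definite)

8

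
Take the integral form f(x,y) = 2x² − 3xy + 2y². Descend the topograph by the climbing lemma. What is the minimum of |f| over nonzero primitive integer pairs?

translate: b→1 (≡-3 mod 4), so (2,-3,2)→(2,1,1)
flip: (2,1,1)→(1,-1,2)
translate: b→1 (≡-1 mod 2), so (1,-1,2)→(1,1,2)
reduced (well bottom): (1,1,2) with a≤c, −a<b≤a
well minimum = a = 1

1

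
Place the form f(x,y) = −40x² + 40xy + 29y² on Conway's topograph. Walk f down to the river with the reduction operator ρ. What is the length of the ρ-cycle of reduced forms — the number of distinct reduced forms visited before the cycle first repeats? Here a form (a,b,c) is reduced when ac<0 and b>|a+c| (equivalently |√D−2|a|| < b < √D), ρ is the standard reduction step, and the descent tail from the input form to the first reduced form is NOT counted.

D = 6240, ⌊√D⌋ = 78
river: ρ → (29,76,-4)
river: ρ → (-4,76,29)
river: ρ → (29,40,-40)
river: ρ → (-40,40,29)
ρ-cycle length = 4 (tail of 0 descent steps not counted)

4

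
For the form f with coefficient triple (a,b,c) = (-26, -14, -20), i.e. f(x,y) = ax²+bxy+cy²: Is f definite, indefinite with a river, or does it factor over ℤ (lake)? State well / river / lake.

D = b²−4ac = (-14)² − 4·(-26)·(-20) = -1884
D < 0 ⇒ definite ⇒ every region one sign ⇒ single well

well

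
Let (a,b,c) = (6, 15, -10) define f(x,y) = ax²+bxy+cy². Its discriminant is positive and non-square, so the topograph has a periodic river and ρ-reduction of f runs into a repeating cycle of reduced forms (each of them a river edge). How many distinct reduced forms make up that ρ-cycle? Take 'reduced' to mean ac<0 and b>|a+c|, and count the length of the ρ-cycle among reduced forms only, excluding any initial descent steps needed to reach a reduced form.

D = 465, ⌊√D⌋ = 21
river: ρ → (-10,5,11)
river: ρ → (11,17,-4)
river: ρ → (-4,15,15)
river: ρ → (15,15,-4)
river: ρ → (-4,17,11)
river: ρ → (11,5,-10)
river: ρ → (-10,15,6)
river: ρ → (6,21,-1)
river: ρ → (-1,21,6)
river: ρ → (6,15,-10)
ρ-cycle length = 10 (tail of 0 descent steps not counted)

10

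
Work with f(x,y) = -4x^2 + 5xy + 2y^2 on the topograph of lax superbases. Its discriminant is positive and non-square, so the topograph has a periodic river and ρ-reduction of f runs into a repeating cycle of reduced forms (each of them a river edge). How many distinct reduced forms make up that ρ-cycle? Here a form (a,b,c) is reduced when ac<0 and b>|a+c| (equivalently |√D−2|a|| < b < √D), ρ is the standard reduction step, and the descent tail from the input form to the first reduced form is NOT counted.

D = 57, ⌊√D⌋ = 7
river: ρ → (2,7,-1)
river: ρ → (-1,7,2)
river: ρ → (2,5,-4)
river: ρ → (-4,3,3)
river: ρ → (3,3,-4)
river: ρ → (-4,5,2)
ρ-cycle length = 6 (tail of 0 descent steps not counted)

6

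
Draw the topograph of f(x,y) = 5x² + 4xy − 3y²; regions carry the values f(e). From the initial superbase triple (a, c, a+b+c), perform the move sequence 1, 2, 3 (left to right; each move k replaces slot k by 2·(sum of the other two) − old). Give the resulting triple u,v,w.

start (5,-3,6) = (f(1,0),f(0,1),f(1,1))
replace slot 1: 2·((-3)+6) − 5 = 1 → (1,-3,6)
replace slot 2: 2·(1+6) − (-3) = 17 → (1,17,6)
replace slot 3: 2·(1+17) − 6 = 30 → (1,17,30)

1,17,30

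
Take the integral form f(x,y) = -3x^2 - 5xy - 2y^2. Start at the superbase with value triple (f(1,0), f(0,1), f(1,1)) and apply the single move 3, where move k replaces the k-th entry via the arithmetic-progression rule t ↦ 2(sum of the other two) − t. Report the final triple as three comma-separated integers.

start (-3,-2,-10) = (f(1,0),f(0,1),f(1,1))
replace slot 3: 2·((-3)+(-2)) − (-10) = 0 → (-3,-2,0)

-3,-2,0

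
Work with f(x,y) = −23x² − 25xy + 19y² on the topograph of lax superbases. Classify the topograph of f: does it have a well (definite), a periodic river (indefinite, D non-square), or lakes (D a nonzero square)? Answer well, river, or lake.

D = b²−4ac = (-25)² − 4·(-23)·19 = 2373
D > 0 non-square ⇒ indefinite ⇒ periodic river

river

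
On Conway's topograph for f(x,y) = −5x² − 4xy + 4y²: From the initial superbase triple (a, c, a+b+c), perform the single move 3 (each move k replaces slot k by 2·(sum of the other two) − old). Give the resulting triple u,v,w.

start (-5,4,-5) = (f(1,0),f(0,1),f(1,1))
replace slot 3: 2·((-5)+4) − (-5) = 3 → (-5,4,3)

-5,4,3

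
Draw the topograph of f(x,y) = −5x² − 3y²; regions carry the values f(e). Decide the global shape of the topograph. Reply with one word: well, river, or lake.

D = b²−4ac = 0² − 4·(-5)·(-3) = -60
D < 0 ⇒ definite ⇒ every region one sign ⇒ single well

well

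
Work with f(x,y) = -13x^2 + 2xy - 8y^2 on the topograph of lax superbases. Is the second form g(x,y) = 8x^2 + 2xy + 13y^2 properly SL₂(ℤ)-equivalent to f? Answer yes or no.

D₁ = -412, D₂ = -412
f is negative-definite; reduce −f:
−f: flip: (13,-2,8)→(8,2,13)
−f: reduced (well bottom): (8,2,13) with a≤c, −a<b≤a
flip sign back: reduced form of f is (-8,-2,-13)
g: reduced (well bottom): (8,2,13) with a≤c, −a<b≤a
reduced forms (-8, -2, -13) vs (8, 2, 13) ⇒ inequivalent

no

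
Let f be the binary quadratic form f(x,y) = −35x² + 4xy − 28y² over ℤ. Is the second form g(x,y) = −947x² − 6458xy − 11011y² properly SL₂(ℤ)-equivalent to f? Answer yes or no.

D₁ = -3904, D₂ = -3904
f is negative-definite; reduce −f:
−f: flip: (35,-4,28)→(28,4,35)
−f: reduced (well bottom): (28,4,35) with a≤c, −a<b≤a
flip sign back: reduced form of f is (-28,-4,-35)
g is negative-definite; reduce −g:
−g: translate: b→776 (≡6458 mod 1894), so (947,6458,11011)→(947,776,160)
−g: flip: (947,776,160)→(160,-776,947)
−g: translate: b→-136 (≡-776 mod 320), so (160,-776,947)→(160,-136,35)
−g: flip: (160,-136,35)→(35,136,160)
−g: translate: b→-4 (≡136 mod 70), so (35,136,160)→(35,-4,28)
−g: flip: (35,-4,28)→(28,4,35)
−g: reduced (well bottom): (28,4,35) with a≤c, −a<b≤a
flip sign back: reduced form of g is (-28,-4,-35)
reduced forms (-28, -4, -35) vs (-28, -4, -35) ⇒ equivalent

yes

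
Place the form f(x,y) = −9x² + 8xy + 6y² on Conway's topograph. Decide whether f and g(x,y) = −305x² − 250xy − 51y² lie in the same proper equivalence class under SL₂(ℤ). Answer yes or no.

D₁ = 280, D₂ = 280
river cycle of f (length 6): (6, 16, -1), (-1, 16, 6), (6, 8, -9), (-9, 10, 5), (5, 10, -9), (-9, 8, 6)
river cycle of g (length 6): (-9, 8, 6), (6, 16, -1), (-1, 16, 6), (6, 8, -9), (-9, 10, 5), (5, 10, -9)
cycles coincide ⇒ equivalent

yes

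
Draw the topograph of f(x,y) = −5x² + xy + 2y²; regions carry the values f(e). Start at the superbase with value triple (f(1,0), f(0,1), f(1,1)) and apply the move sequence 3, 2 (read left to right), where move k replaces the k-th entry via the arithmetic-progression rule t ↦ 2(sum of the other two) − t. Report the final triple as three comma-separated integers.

start (-5,2,-2) = (f(1,0),f(0,1),f(1,1))
replace slot 3: 2·((-5)+2) − (-2) = -4 → (-5,2,-4)
replace slot 2: 2·((-5)+(-4)) − 2 = -20 → (-5,-20,-4)

-5,-20,-4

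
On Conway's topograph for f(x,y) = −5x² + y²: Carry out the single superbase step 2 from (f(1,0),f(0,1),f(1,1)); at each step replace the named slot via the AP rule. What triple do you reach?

start (-5,1,-4) = (f(1,0),f(0,1),f(1,1))
replace slot 2: 2·((-5)+(-4)) − 1 = -19 → (-5,-19,-4)

-5,-19,-4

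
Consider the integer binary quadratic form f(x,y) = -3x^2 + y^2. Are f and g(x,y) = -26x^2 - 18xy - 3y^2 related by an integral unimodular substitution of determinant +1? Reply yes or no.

D₁ = 12, D₂ = 12
river cycle of f (length 2): (1, 2, -2), (-2, 2, 1)
river cycle of g (length 2): (1, 2, -2), (-2, 2, 1)
cycles coincide ⇒ equivalent

yes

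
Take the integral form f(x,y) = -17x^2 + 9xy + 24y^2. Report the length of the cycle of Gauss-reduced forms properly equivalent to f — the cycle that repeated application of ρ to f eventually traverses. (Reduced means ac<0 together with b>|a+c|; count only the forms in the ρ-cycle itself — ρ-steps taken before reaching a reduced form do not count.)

D = 1713, ⌊√D⌋ = 41
river: ρ → (24,39,-2)
river: ρ → (-2,41,4)
river: ρ → (4,39,-12)
river: ρ → (-12,33,13)
river: ρ → (13,19,-26)
river: ρ → (-26,33,6)
river: ρ → (6,39,-8)
river: ρ → (-8,41,1)
river: ρ → (1,41,-8)
river: ρ → (-8,39,6)
river: ρ → (6,33,-26)
river: ρ → (-26,19,13)
river: ρ → (13,33,-12)
river: ρ → (-12,39,4)
river: ρ → (4,41,-2)
river: ρ → (-2,39,24)
river: ρ → (24,9,-17)
river: ρ → (-17,25,16)
river: ρ → (16,39,-3)
river: ρ → (-3,39,16)
river: ρ → (16,25,-17)
river: ρ → (-17,9,24)
ρ-cycle length = 22 (tail of 0 descent steps not counted)

22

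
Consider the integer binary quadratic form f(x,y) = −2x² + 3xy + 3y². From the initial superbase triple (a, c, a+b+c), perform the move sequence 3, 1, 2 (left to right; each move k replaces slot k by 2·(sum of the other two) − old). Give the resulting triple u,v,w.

start (-2,3,4) = (f(1,0),f(0,1),f(1,1))
replace slot 3: 2·((-2)+3) − 4 = -2 → (-2,3,-2)
replace slot 1: 2·(3+(-2)) − (-2) = 4 → (4,3,-2)
replace slot 2: 2·(4+(-2)) − 3 = 1 → (4,1,-2)

4,1,-2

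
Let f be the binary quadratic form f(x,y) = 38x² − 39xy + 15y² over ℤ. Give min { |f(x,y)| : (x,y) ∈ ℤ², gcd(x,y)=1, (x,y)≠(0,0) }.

translate: b→37 (≡-39 mod 76), so (38,-39,15)→(38,37,14)
flip: (38,37,14)→(14,-37,38)
translate: b→-9 (≡-37 mod 28), so (14,-37,38)→(14,-9,15)
reduced (well bottom): (14,-9,15) with a≤c, −a<b≤a
well minimum = a = 14

14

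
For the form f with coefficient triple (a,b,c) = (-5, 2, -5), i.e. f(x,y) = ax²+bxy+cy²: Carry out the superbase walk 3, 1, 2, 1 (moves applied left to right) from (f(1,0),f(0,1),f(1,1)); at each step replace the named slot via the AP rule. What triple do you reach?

start (-5,-5,-8) = (f(1,0),f(0,1),f(1,1))
replace slot 3: 2·((-5)+(-5)) − (-8) = -12 → (-5,-5,-12)
replace slot 1: 2·((-5)+(-12)) − (-5) = -29 → (-29,-5,-12)
replace slot 2: 2·((-29)+(-12)) − (-5) = -77 → (-29,-77,-12)
replace slot 1: 2·((-77)+(-12)) − (-29) = -149 → (-149,-77,-12)

-149,-77,-12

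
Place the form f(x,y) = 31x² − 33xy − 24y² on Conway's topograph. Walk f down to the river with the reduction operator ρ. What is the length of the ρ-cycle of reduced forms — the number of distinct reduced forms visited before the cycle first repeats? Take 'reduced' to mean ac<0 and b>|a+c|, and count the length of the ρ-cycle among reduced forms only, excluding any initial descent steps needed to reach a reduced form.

D = 4065, ⌊√D⌋ = 63
descent: ρ → (-24,33,31)  [lands on river]
river: ρ → (31,29,-26)
river: ρ → (-26,23,34)
river: ρ → (34,45,-15)
river: ρ → (-15,45,34)
river: ρ → (34,23,-26)
river: ρ → (-26,29,31)
river: ρ → (31,33,-24)
river: ρ → (-24,63,1)
river: ρ → (1,63,-24)
ρ-cycle length = 10 (tail of 1 descent step not counted)

10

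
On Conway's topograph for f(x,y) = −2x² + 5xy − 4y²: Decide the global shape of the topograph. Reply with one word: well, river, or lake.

D = b²−4ac = 5² − 4·(-2)·(-4) = -7
D < 0 ⇒ definite ⇒ every region one sign ⇒ single well

well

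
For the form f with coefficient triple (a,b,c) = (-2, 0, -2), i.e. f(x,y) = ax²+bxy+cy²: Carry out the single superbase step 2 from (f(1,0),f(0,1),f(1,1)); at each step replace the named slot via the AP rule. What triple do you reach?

start (-2,-2,-4) = (f(1,0),f(0,1),f(1,1))
replace slot 2: 2·((-2)+(-4)) − (-2) = -10 → (-2,-10,-4)

-2,-10,-4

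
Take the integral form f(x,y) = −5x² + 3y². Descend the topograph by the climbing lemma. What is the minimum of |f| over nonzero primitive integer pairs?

descent: ρ → (3,6,-2)  [lands on river]
river: ρ → (-2,6,3)
closes: descent 1, river 2
min |a| on river = 2

2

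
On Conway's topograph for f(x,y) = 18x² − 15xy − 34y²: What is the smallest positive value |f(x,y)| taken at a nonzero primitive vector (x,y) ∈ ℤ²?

descent: ρ → (-34,15,18)
descent: ρ → (18,21,-31)  [lands on river]
river: ρ → (-31,41,8)
river: ρ → (8,39,-36)
river: ρ → (-36,33,11)
river: ρ → (11,33,-36)
river: ρ → (-36,39,8)
river: ρ → (8,41,-31)
river: ρ → (-31,21,18)
river: ρ → (18,51,-1)
river: ρ → (-1,51,18)
closes: descent 2, river 10
min |a| on river = 1

1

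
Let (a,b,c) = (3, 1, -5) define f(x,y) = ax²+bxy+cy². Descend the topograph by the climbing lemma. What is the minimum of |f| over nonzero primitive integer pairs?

descent: ρ → (-5,-1,3)
descent: ρ → (3,7,-1)  [lands on river]
river: ρ → (-1,7,3)
river: ρ → (3,5,-3)
river: ρ → (-3,7,1)
river: ρ → (1,7,-3)
river: ρ → (-3,5,3)
closes: descent 2, river 6
min |a| on river = 1

1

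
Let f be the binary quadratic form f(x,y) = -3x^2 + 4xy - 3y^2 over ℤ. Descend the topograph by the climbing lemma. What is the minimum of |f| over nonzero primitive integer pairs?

translate: b→2 (≡-4 mod 6), so (3,-4,3)→(3,2,2)
flip: (3,2,2)→(2,-2,3)
translate: b→2 (≡-2 mod 4), so (2,-2,3)→(2,2,3)
reduced (well bottom): (2,2,3) with a≤c, −a<b≤a
well minimum |f| = |-2| = 2 (negative-definite)

2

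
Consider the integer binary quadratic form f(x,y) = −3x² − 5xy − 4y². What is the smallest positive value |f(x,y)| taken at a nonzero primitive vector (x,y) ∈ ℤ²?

translate: b→-1 (≡5 mod 6), so (3,5,4)→(3,-1,2)
flip: (3,-1,2)→(2,1,3)
reduced (well bottom): (2,1,3) with a≤c, −a<b≤a
well minimum |f| = |-2| = 2 (negative-definite)

2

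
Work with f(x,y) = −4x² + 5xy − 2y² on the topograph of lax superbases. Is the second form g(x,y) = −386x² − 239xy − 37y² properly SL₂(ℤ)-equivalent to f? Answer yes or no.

D₁ = -7, D₂ = -7
f is negative-definite; reduce −f:
−f: translate: b→3 (≡-5 mod 8), so (4,-5,2)→(4,3,1)
−f: flip: (4,3,1)→(1,-3,4)
−f: translate: b→1 (≡-3 mod 2), so (1,-3,4)→(1,1,2)
−f: reduced (well bottom): (1,1,2) with a≤c, −a<b≤a
flip sign back: reduced form of f is (-1,-1,-2)
g is negative-definite; reduce −g:
−g: flip: (386,239,37)→(37,-239,386)
−g: translate: b→-17 (≡-239 mod 74), so (37,-239,386)→(37,-17,2)
−g: flip: (37,-17,2)→(2,17,37)
−g: translate: b→1 (≡17 mod 4), so (2,17,37)→(2,1,1)
−g: flip: (2,1,1)→(1,-1,2)
−g: translate: b→1 (≡-1 mod 2), so (1,-1,2)→(1,1,2)
−g: reduced (well bottom): (1,1,2) with a≤c, −a<b≤a
flip sign back: reduced form of g is (-1,-1,-2)
reduced forms (-1, -1, -2) vs (-1, -1, -2) ⇒ equivalent

yes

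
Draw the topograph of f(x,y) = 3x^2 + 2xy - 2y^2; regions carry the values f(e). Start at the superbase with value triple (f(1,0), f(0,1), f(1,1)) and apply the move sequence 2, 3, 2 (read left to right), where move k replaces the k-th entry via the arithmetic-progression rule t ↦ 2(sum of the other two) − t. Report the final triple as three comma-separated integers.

start (3,-2,3) = (f(1,0),f(0,1),f(1,1))
replace slot 2: 2·(3+3) − (-2) = 14 → (3,14,3)
replace slot 3: 2·(3+14) − 3 = 31 → (3,14,31)
replace slot 2: 2·(3+31) − 14 = 54 → (3,54,31)

3,54,31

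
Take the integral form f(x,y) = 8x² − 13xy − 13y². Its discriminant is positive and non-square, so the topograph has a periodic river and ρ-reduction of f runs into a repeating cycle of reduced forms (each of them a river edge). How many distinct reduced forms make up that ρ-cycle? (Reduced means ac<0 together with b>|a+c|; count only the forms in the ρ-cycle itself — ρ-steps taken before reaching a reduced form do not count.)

D = 585, ⌊√D⌋ = 24
descent: ρ → (-13,13,8)  [lands on river]
river: ρ → (8,19,-7)
river: ρ → (-7,23,2)
river: ρ → (2,21,-18)
river: ρ → (-18,15,5)
river: ρ → (5,15,-18)
river: ρ → (-18,21,2)
river: ρ → (2,23,-7)
river: ρ → (-7,19,8)
river: ρ → (8,13,-13)
ρ-cycle length = 10 (tail of 1 descent step not counted)

10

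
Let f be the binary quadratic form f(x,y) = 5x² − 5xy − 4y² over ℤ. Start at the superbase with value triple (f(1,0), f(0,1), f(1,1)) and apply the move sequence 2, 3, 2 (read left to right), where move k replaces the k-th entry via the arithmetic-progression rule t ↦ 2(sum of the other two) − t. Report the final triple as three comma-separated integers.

start (5,-4,-4) = (f(1,0),f(0,1),f(1,1))
replace slot 2: 2·(5+(-4)) − (-4) = 6 → (5,6,-4)
replace slot 3: 2·(5+6) − (-4) = 26 → (5,6,26)
replace slot 2: 2·(5+26) − 6 = 56 → (5,56,26)

5,56,26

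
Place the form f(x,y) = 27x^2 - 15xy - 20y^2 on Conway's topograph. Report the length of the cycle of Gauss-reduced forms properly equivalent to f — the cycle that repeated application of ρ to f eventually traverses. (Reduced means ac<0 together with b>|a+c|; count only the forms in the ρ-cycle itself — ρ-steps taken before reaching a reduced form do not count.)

D = 2385, ⌊√D⌋ = 48
descent: ρ → (-20,15,27)  [lands on river]
river: ρ → (27,39,-8)
river: ρ → (-8,41,22)
river: ρ → (22,47,-2)
river: ρ → (-2,45,45)
river: ρ → (45,45,-2)
river: ρ → (-2,47,22)
river: ρ → (22,41,-8)
river: ρ → (-8,39,27)
river: ρ → (27,15,-20)
river: ρ → (-20,25,22)
river: ρ → (22,19,-23)
river: ρ → (-23,27,18)
river: ρ → (18,45,-5)
river: ρ → (-5,45,18)
river: ρ → (18,27,-23)
river: ρ → (-23,19,22)
river: ρ → (22,25,-20)
ρ-cycle length = 18 (tail of 1 descent step not counted)

18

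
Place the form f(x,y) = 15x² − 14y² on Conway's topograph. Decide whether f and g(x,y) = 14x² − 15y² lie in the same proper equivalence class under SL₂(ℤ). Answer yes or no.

D₁ = 840, D₂ = 840
river cycle of f (length 2): (-14, 28, 1), (1, 28, -14)
river cycle of g (length 2): (14, 28, -1), (-1, 28, 14)
cycles differ ⇒ inequivalent

no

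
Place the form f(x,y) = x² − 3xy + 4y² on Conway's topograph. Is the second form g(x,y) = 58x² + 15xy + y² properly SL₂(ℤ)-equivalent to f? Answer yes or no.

D₁ = -7, D₂ = -7
f: translate: b→1 (≡-3 mod 2), so (1,-3,4)→(1,1,2)
f: reduced (well bottom): (1,1,2) with a≤c, −a<b≤a
g: flip: (58,15,1)→(1,-15,58)
g: translate: b→1 (≡-15 mod 2), so (1,-15,58)→(1,1,2)
g: reduced (well bottom): (1,1,2) with a≤c, −a<b≤a
reduced forms (1, 1, 2) vs (1, 1, 2) ⇒ equivalent

yes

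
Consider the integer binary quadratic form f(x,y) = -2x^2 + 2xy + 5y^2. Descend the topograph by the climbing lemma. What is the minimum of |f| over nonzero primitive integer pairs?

descent: ρ → (5,-2,-2)
descent: ρ → (-2,6,1)  [lands on river]
river: ρ → (1,6,-2)
closes: descent 2, river 2
min |a| on river = 1

1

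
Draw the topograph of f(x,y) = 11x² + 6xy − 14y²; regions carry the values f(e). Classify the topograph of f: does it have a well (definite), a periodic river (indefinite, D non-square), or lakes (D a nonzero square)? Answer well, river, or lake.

D = b²−4ac = 6² − 4·11·(-14) = 652
D > 0 non-square ⇒ indefinite ⇒ periodic river

river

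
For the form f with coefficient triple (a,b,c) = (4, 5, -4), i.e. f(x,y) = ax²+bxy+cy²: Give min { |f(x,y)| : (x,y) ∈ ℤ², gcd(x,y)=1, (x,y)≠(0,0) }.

river: ρ → (-4,3,5)
river: ρ → (5,7,-2)
river: ρ → (-2,9,1)
river: ρ → (1,9,-2)
river: ρ → (-2,7,5)
river: ρ → (5,3,-4)
river: ρ → (-4,5,4)
river: ρ → (4,3,-5)
river: ρ → (-5,7,2)
river: ρ → (2,9,-1)
river: ρ → (-1,9,2)
river: ρ → (2,7,-5)
river: ρ → (-5,3,4)
river: ρ → (4,5,-4)
closes: descent 0, river 14
min |a| on river = 1

1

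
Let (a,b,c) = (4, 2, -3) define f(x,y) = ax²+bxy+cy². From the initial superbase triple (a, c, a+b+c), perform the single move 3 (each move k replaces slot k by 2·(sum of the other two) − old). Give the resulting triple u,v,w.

start (4,-3,3) = (f(1,0),f(0,1),f(1,1))
replace slot 3: 2·(4+(-3)) − 3 = -1 → (4,-3,-1)

4,-3,-1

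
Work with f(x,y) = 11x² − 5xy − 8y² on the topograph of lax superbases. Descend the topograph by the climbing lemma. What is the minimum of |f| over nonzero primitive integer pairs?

descent: ρ → (-8,5,11)  [lands on river]
river: ρ → (11,17,-2)
river: ρ → (-2,19,2)
river: ρ → (2,17,-11)
river: ρ → (-11,5,8)
river: ρ → (8,11,-8)
closes: descent 1, river 6
min |a| on river = 2

2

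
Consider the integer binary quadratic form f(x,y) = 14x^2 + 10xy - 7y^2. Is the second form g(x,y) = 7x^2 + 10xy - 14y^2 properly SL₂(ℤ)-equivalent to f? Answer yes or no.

D₁ = 492, D₂ = 492
river cycle of f (length 6): (-7, 18, 6), (6, 18, -7), (-7, 10, 14), (14, 18, -3), (-3, 18, 14), (14, 10, -7)
river cycle of g (length 6): (-14, 18, 3), (3, 18, -14), (-14, 10, 7), (7, 18, -6), (-6, 18, 7), (7, 10, -14)
cycles differ ⇒ inequivalent

no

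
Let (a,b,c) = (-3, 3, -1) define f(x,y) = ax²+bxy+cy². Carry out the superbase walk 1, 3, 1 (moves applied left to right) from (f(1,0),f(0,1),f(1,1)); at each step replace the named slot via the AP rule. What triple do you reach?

start (-3,-1,-1) = (f(1,0),f(0,1),f(1,1))
replace slot 1: 2·((-1)+(-1)) − (-3) = -1 → (-1,-1,-1)
replace slot 3: 2·((-1)+(-1)) − (-1) = -3 → (-1,-1,-3)
replace slot 1: 2·((-1)+(-3)) − (-1) = -7 → (-7,-1,-3)

-7,-1,-3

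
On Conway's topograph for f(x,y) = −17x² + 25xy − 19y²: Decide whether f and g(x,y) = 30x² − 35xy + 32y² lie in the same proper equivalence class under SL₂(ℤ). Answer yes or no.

D₁ = -667, D₂ = -2615
discriminants differ ⇒ not SL₂(ℤ)-equivalent

no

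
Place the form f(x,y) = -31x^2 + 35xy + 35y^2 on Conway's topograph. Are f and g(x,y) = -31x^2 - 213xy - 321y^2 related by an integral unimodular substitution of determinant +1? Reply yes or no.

D₁ = 5565, D₂ = 5565
river cycle of f (length 8): (35, 35, -31), (-31, 27, 39), (39, 51, -19), (-19, 63, 21), (21, 63, -19), (-19, 51, 39), (39, 27, -31), (-31, 35, 35)
river cycle of g (length 8): (-31, 35, 35), (35, 35, -31), (-31, 27, 39), (39, 51, -19), (-19, 63, 21), (21, 63, -19), (-19, 51, 39), (39, 27, -31)
cycles coincide ⇒ equivalent

yes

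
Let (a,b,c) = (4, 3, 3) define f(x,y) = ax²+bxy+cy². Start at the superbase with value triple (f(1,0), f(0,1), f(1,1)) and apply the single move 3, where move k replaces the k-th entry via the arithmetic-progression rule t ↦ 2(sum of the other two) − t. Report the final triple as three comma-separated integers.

start (4,3,10) = (f(1,0),f(0,1),f(1,1))
replace slot 3: 2·(4+3) − 10 = 4 → (4,3,4)

4,3,4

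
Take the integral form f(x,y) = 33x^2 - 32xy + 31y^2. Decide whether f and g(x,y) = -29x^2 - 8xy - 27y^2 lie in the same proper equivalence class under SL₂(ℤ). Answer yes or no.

D₁ = -3068, D₂ = -3068
f: flip: (33,-32,31)→(31,32,33)
f: translate: b→-30 (≡32 mod 62), so (31,32,33)→(31,-30,32)
f: reduced (well bottom): (31,-30,32) with a≤c, −a<b≤a
g is negative-definite; reduce −g:
−g: flip: (29,8,27)→(27,-8,29)
−g: reduced (well bottom): (27,-8,29) with a≤c, −a<b≤a
flip sign back: reduced form of g is (-27,8,-29)
reduced forms (31, -30, 32) vs (-27, 8, -29) ⇒ inequivalent

no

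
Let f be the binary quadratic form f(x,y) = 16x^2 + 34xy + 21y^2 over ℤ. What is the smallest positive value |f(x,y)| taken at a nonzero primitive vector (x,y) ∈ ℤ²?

translate: b→2 (≡34 mod 32), so (16,34,21)→(16,2,3)
flip: (16,2,3)→(3,-2,16)
reduced (well bottom): (3,-2,16) with a≤c, −a<b≤a
well minimum = a = 3

3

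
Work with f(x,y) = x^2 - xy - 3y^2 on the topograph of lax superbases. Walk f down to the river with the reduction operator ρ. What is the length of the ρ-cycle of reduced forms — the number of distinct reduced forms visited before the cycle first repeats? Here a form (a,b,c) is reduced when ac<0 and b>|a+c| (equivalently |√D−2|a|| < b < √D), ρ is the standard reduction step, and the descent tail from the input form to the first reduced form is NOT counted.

D = 13, ⌊√D⌋ = 3
descent: ρ → (-3,1,1)
descent: ρ → (1,3,-1)  [lands on river]
river: ρ → (-1,3,1)
ρ-cycle length = 2 (tail of 2 descent steps not counted)

2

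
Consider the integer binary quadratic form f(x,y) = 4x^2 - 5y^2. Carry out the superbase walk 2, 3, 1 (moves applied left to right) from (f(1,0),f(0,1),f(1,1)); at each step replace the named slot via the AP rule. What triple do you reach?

start (4,-5,-1) = (f(1,0),f(0,1),f(1,1))
replace slot 2: 2·(4+(-1)) − (-5) = 11 → (4,11,-1)
replace slot 3: 2·(4+11) − (-1) = 31 → (4,11,31)
replace slot 1: 2·(11+31) − 4 = 80 → (80,11,31)

80,11,31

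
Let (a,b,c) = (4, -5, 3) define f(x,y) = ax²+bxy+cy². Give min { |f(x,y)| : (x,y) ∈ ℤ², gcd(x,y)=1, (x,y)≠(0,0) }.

translate: b→3 (≡-5 mod 8), so (4,-5,3)→(4,3,2)
flip: (4,3,2)→(2,-3,4)
translate: b→1 (≡-3 mod 4), so (2,-3,4)→(2,1,3)
reduced (well bottom): (2,1,3) with a≤c, −a<b≤a
well minimum = a = 2

2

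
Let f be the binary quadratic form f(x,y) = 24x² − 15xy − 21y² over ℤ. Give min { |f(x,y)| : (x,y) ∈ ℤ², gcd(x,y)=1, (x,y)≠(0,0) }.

descent: ρ → (-21,15,24)  [lands on river]
river: ρ → (24,33,-12)
river: ρ → (-12,39,15)
river: ρ → (15,21,-30)
river: ρ → (-30,39,6)
river: ρ → (6,45,-9)
river: ρ → (-9,45,6)
river: ρ → (6,39,-30)
river: ρ → (-30,21,15)
river: ρ → (15,39,-12)
river: ρ → (-12,33,24)
river: ρ → (24,15,-21)
river: ρ → (-21,27,18)
river: ρ → (18,45,-3)
river: ρ → (-3,45,18)
river: ρ → (18,27,-21)
closes: descent 1, river 16
min |a| on river = 3

3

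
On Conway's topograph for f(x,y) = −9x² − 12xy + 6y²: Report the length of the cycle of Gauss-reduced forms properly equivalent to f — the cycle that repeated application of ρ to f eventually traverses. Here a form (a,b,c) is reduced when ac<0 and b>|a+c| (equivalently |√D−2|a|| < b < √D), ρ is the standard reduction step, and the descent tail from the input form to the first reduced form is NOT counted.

D = 360, ⌊√D⌋ = 18
descent: ρ → (6,12,-9)  [lands on river]
river: ρ → (-9,6,9)
river: ρ → (9,12,-6)
river: ρ → (-6,12,9)
river: ρ → (9,6,-9)
river: ρ → (-9,12,6)
ρ-cycle length = 6 (tail of 1 descent step not counted)

6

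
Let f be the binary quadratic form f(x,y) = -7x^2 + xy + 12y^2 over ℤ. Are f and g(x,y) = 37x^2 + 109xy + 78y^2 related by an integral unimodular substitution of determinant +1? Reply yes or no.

D₁ = 337, D₂ = 337
river cycle of f (length 42): (-7, 15, 4), (4, 17, -3), (-3, 13, 14), (14, 15, -2), (-2, 17, 6), (6, 7, -12), (-12, 17, 1), (1, 17, -12), (-12, 7, 6), (6, 17, -2), … (32 more)
river cycle of g (length 42): (6, 13, -7), (-7, 15, 4), (4, 17, -3), (-3, 13, 14), (14, 15, -2), (-2, 17, 6), (6, 7, -12), (-12, 17, 1), (1, 17, -12), (-12, 7, 6), … (32 more)
cycles coincide ⇒ equivalent

yes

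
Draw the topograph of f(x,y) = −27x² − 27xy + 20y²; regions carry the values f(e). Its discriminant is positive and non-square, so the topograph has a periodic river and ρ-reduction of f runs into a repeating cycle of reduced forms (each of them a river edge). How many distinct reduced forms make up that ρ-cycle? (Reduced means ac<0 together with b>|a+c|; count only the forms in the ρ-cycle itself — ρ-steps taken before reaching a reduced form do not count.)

D = 2889, ⌊√D⌋ = 53
descent: ρ → (20,27,-27)  [lands on river]
river: ρ → (-27,27,20)
river: ρ → (20,53,-1)
river: ρ → (-1,53,20)
ρ-cycle length = 4 (tail of 1 descent step not counted)

4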